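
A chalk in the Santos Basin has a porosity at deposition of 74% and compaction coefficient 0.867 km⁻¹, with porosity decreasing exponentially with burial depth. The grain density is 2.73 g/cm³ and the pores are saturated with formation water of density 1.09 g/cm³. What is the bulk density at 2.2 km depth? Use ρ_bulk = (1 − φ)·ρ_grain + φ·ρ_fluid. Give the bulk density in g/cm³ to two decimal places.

2.55 g/cm³

Porosity at depth: n = 0.74·exp(−0.867×2.2) = 0.74×0.1485 = 0.1099
Bulk density: ρ_b = (1−n)ρ_g + n·ρ_f = 0.8901×2.73 + 0.1099×1.09
       = 2.430 + 0.120 = 2.550 g/cm³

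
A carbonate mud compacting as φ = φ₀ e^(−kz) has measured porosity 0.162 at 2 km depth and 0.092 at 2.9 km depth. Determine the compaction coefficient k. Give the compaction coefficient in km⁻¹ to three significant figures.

0.629 km⁻¹

Athy: φ(z) = φ₀ e^(−kz) ⇒ φ₁/φ₂ = e^{k(z₂−z₁)} ⇒ k = ln(φ₁/φ₂)/(z₂−z₁)
k = ln(0.162/0.092) / (2.9 − 2) = ln(1.761) / 0.9 = 0.5658 / 0.9 = 0.6287 km⁻¹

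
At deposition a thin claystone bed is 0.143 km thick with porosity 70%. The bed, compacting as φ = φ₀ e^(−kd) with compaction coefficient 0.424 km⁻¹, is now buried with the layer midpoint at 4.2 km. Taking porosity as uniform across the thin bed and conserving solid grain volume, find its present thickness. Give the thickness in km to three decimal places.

Porosity at 4.2 km: φ = 0.7·exp(−0.424×4.2) = 0.1180
Solid-volume conservation: h(1−φ) = h₀(1−φ₀) ⇒ h = h₀·(1−φ₀)/(1−φ)
h = 0.143 × (1 − 0.7)/(1 − 0.1180) = 0.143 × 0.3401 = 0.0486 km

0.049 km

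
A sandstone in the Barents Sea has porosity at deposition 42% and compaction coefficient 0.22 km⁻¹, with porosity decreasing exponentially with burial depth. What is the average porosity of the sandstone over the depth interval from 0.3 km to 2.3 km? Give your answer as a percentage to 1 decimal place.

⟨φ⟩ = (1/(d₂−d₁)) ∫ φ₀ e^(−cd) dd = φ₀·(e^(−c·d₁) − e^(−c·d₂)) / (c·(d₂−d₁))
e^(−0.22×0.3) = 0.9361; e^(−0.22×2.3) = 0.6029
⟨φ⟩ = 0.42 × (0.9361 − 0.6029) / (0.22 × 2) = 0.42 × 0.7573 = 0.3181

31.8%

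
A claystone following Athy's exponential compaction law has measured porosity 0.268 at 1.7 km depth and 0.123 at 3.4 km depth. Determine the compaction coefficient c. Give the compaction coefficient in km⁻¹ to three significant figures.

Athy: n(d) = n₀ e^(−cd) ⇒ n₁/n₂ = e^{c(d₂−d₁)} ⇒ c = ln(n₁/n₂)/(d₂−d₁)
c = ln(0.268/0.123) / (3.4 − 1.7) = ln(2.179) / 1.7 = 0.7788 / 1.7 = 0.4581 km⁻¹

0.458 km⁻¹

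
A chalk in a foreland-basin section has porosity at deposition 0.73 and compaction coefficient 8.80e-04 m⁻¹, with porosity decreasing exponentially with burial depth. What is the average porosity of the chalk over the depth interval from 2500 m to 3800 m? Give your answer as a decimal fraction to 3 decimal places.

0.048

Working in km (1 km = 1000 m; c in km⁻¹ = c in m⁻¹ × 1000):
⟨phi⟩ = (1/(d₂−d₁)) ∫ phi₀ e^(−cd) dd = phi₀·(e^(−c·d₁) − e^(−c·d₂)) / (c·(d₂−d₁))
e^(−0.88×2.5) = 0.1108; e^(−0.88×3.8) = 0.0353
⟨phi⟩ = 0.73 × (0.1108 − 0.0353) / (0.88 × 1.3) = 0.73 × 0.0660 = 0.0482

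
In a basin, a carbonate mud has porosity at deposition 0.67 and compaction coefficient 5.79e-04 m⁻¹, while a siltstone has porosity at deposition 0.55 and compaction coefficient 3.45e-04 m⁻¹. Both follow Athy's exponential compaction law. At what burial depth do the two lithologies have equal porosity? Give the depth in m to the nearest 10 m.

840 m

Working in km (1 km = 1000 m; β in km⁻¹ = β in m⁻¹ × 1000):
Set φ₀ₐ e^(−βₐZ) = φ₀ᵦ e^(−βᵦZ) ⇒ ln(φ₀ₐ/φ₀ᵦ) = (βₐ − βᵦ)·Z
Z = ln(0.67/0.55) / (0.579 − 0.345) = 0.1974 / 0.234 = 0.843 km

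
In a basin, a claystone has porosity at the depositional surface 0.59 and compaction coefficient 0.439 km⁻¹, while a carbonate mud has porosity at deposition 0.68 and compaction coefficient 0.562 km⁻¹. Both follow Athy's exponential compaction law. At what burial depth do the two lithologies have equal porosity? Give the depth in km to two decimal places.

Set n₀ₐ e^(−cₐd) = n₀ᵦ e^(−cᵦd) ⇒ ln(n₀ₐ/n₀ᵦ) = (cₐ − cᵦ)·d
d = ln(0.59/0.68) / (0.439 − 0.562) = -0.1420 / -0.123 = 1.154 km

1.15 km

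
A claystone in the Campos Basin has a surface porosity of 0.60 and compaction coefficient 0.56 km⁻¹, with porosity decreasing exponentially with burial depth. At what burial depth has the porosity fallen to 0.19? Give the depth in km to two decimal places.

2.05 km

Invert Athy's law: z = ln(φ₀/φ) / β
z = ln(0.6/0.19) / 0.56 = ln(3.158) / 0.56 = 1.1499 / 0.56 = 2.053 km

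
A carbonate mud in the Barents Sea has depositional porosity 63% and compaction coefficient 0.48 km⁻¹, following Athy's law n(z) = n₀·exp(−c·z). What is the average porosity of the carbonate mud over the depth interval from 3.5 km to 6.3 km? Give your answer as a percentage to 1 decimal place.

⟨n⟩ = (1/(z₂−z₁)) ∫ n₀ e^(−cz) dz = n₀·(e^(−c·z₁) − e^(−c·z₂)) / (c·(z₂−z₁))
e^(−0.48×3.5) = 0.1864; e^(−0.48×6.3) = 0.0486
⟨n⟩ = 0.63 × (0.1864 − 0.0486) / (0.48 × 2.8) = 0.63 × 0.1025 = 0.0646

6.5%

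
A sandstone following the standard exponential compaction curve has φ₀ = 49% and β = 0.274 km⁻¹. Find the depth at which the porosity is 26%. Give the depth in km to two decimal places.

Invert Athy's law: z = ln(φ₀/φ) / β
z = ln(0.49/0.26) / 0.274 = ln(1.885) / 0.274 = 0.6337 / 0.274 = 2.313 km

2.31 km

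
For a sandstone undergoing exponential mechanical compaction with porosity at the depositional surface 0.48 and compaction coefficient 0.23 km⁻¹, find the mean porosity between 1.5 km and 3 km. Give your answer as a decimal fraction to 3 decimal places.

⟨φ⟩ = (1/(Z₂−Z₁)) ∫ φ₀ e^(−kZ) dZ = φ₀·(e^(−k·Z₁) − e^(−k·Z₂)) / (k·(Z₂−Z₁))
e^(−0.23×1.5) = 0.7082; e^(−0.23×3) = 0.5016
⟨φ⟩ = 0.48 × (0.7082 − 0.5016) / (0.23 × 1.5) = 0.48 × 0.5990 = 0.2875

0.288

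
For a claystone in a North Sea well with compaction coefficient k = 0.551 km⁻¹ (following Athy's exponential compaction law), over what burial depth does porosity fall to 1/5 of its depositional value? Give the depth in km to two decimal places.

n/n₀ = 1/5 ⇒ exp(−k·z) = 1/5 ⇒ z = ln(5) / k
z = 1.6094 / 0.551 = 2.921 km

2.92 km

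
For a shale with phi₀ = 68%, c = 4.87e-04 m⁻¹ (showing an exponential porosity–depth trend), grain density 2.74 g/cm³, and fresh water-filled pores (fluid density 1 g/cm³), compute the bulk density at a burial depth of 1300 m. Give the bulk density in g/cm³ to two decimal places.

Working in km (1 km = 1000 m; c in km⁻¹ = c in m⁻¹ × 1000):
Porosity at depth: phi = 0.68·exp(−0.487×1.3) = 0.68×0.5309 = 0.3610
Bulk density: ρ_b = (1−phi)ρ_g + phi·ρ_f = 0.6390×2.74 + 0.3610×1
       = 1.751 + 0.361 = 2.112 g/cm³

2.11 g/cm³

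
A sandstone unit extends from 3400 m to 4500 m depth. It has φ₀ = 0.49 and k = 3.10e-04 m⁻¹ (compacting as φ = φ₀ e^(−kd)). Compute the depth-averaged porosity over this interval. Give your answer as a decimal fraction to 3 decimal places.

0.145

Working in km (1 km = 1000 m; k in km⁻¹ = k in m⁻¹ × 1000):
⟨φ⟩ = (1/(d₂−d₁)) ∫ φ₀ e^(−kd) dd = φ₀·(e^(−k·d₁) − e^(−k·d₂)) / (k·(d₂−d₁))
e^(−0.31×3.4) = 0.3485; e^(−0.31×4.5) = 0.2478
⟨φ⟩ = 0.49 × (0.3485 − 0.2478) / (0.31 × 1.1) = 0.49 × 0.2953 = 0.1447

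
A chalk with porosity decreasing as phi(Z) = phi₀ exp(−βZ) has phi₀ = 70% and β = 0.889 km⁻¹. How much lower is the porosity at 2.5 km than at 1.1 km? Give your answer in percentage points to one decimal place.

phi(1.1) = 0.7·e^(−0.889×1.1) = 0.2633
phi(2.5) = 0.7·e^(−0.889×2.5) = 0.0758
Δphi = 0.2633 − 0.0758 = 0.1874

18.7 percentage points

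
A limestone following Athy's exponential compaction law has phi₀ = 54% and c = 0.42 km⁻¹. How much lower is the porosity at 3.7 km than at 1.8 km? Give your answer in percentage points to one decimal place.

13.9 percentage points

phi(1.8) = 0.54·e^(−0.42×1.8) = 0.2536
phi(3.7) = 0.54·e^(−0.42×3.7) = 0.1142
Δphi = 0.2536 − 0.1142 = 0.1394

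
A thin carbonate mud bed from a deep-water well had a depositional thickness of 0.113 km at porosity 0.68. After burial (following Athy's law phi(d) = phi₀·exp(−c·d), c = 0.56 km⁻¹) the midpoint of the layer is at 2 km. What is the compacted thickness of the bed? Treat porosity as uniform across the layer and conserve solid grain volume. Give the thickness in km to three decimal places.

Porosity at 2 km: phi = 0.68·exp(−0.56×2) = 0.2219
Solid-volume conservation: h(1−phi) = h₀(1−phi₀) ⇒ h = h₀·(1−phi₀)/(1−phi)
h = 0.113 × (1 − 0.68)/(1 − 0.2219) = 0.113 × 0.4112 = 0.0465 km

0.046 km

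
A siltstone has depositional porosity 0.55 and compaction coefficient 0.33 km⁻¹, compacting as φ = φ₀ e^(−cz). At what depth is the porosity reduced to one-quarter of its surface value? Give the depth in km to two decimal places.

4.20 km

φ/φ₀ = 1/4 ⇒ exp(−c·z) = 1/4 ⇒ z = ln(4) / c
z = 1.3863 / 0.33 = 4.201 km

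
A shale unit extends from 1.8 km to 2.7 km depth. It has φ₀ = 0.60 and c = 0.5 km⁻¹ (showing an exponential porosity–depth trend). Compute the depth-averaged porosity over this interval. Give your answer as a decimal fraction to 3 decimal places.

⟨φ⟩ = (1/(z₂−z₁)) ∫ φ₀ e^(−cz) dz = φ₀·(e^(−c·z₁) − e^(−c·z₂)) / (c·(z₂−z₁))
e^(−0.5×1.8) = 0.4066; e^(−0.5×2.7) = 0.2592
⟨φ⟩ = 0.6 × (0.4066 − 0.2592) / (0.5 × 0.9) = 0.6 × 0.3274 = 0.1964

0.196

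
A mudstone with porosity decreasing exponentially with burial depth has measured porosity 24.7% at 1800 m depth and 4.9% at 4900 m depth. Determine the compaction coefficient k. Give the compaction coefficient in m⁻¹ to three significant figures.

0.000522 m⁻¹

Working in km (1 km = 1000 m; k in km⁻¹ = k in m⁻¹ × 1000):
Athy: n(d) = n₀ e^(−kd) ⇒ n₁/n₂ = e^{k(d₂−d₁)} ⇒ k = ln(n₁/n₂)/(d₂−d₁)
k = ln(0.247/0.049) / (4.9 − 1.8) = ln(5.041) / 3.1 = 1.6176 / 3.1 = 0.5218 km⁻¹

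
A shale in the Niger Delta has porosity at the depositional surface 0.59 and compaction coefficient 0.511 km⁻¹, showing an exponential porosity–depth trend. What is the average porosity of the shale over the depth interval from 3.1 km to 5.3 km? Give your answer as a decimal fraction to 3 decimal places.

0.073

⟨phi⟩ = (1/(d₂−d₁)) ∫ phi₀ e^(−kd) dd = phi₀·(e^(−k·d₁) − e^(−k·d₂)) / (k·(d₂−d₁))
e^(−0.511×3.1) = 0.2051; e^(−0.511×5.3) = 0.0667
⟨phi⟩ = 0.59 × (0.2051 − 0.0667) / (0.511 × 2.2) = 0.59 × 0.1232 = 0.0727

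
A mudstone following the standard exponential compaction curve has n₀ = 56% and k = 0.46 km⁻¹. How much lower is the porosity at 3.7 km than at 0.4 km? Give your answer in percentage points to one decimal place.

36.4 percentage points

n(0.4) = 0.56·e^(−0.46×0.4) = 0.4659
n(3.7) = 0.56·e^(−0.46×3.7) = 0.1021
Δn = 0.4659 − 0.1021 = 0.3638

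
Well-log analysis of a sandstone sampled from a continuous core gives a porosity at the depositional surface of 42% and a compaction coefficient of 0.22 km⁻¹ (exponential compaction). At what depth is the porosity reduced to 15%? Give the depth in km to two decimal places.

4.68 km

Invert Athy's law: d = ln(phi₀/phi) / β
d = ln(0.42/0.15) / 0.22 = ln(2.8) / 0.22 = 1.0296 / 0.22 = 4.680 km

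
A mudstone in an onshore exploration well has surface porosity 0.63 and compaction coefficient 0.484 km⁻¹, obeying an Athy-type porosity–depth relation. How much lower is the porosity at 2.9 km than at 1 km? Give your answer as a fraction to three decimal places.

φ(1) = 0.63·e^(−0.484×1) = 0.3883
φ(2.9) = 0.63·e^(−0.484×2.9) = 0.1548
Δφ = 0.3883 − 0.1548 = 0.2335

0.233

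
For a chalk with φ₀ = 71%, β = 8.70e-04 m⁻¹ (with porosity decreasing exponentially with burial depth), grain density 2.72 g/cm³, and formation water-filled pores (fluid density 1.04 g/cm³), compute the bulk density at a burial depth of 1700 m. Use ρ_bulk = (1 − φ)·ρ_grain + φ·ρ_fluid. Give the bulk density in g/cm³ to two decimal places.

2.45 g/cm³

Working in km (1 km = 1000 m; β in km⁻¹ = β in m⁻¹ × 1000):
Porosity at depth: φ = 0.71·exp(−0.87×1.7) = 0.71×0.2279 = 0.1618
Bulk density: ρ_b = (1−φ)ρ_g + φ·ρ_f = 0.8382×2.72 + 0.1618×1.04
       = 2.280 + 0.168 = 2.448 g/cm³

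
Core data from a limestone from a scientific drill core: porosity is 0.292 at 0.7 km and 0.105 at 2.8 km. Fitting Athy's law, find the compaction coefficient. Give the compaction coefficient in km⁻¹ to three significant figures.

Athy: φ(d) = φ₀ e^(−kd) ⇒ φ₁/φ₂ = e^{k(d₂−d₁)} ⇒ k = ln(φ₁/φ₂)/(d₂−d₁)
k = ln(0.292/0.105) / (2.8 − 0.7) = ln(2.781) / 2.1 = 1.0228 / 2.1 = 0.487 km⁻¹

0.487 km⁻¹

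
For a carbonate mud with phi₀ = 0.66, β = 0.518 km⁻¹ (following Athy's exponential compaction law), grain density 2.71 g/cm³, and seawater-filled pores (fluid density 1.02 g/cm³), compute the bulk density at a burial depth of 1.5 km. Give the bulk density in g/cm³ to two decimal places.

2.20 g/cm³

Porosity at depth: phi = 0.66·exp(−0.518×1.5) = 0.66×0.4598 = 0.3035
Bulk density: ρ_b = (1−phi)ρ_g + phi·ρ_f = 0.6965×2.71 + 0.3035×1.02
       = 1.888 + 0.310 = 2.197 g/cm³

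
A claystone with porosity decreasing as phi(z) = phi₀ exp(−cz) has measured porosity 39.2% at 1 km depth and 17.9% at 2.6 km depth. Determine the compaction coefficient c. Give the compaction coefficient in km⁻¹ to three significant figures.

Athy: phi(z) = phi₀ e^(−cz) ⇒ phi₁/phi₂ = e^{c(z₂−z₁)} ⇒ c = ln(phi₁/phi₂)/(z₂−z₁)
c = ln(0.392/0.179) / (2.6 − 1) = ln(2.19) / 1.6 = 0.7839 / 1.6 = 0.4899 km⁻¹

0.490 km⁻¹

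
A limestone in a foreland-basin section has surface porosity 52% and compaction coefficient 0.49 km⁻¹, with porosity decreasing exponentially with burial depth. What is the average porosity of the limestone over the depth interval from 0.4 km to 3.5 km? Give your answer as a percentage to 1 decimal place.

⟨φ⟩ = (1/(Z₂−Z₁)) ∫ φ₀ e^(−βZ) dZ = φ₀·(e^(−β·Z₁) − e^(−β·Z₂)) / (β·(Z₂−Z₁))
e^(−0.49×0.4) = 0.8220; e^(−0.49×3.5) = 0.1800
⟨φ⟩ = 0.52 × (0.8220 − 0.1800) / (0.49 × 3.1) = 0.52 × 0.4227 = 0.2198

22.0%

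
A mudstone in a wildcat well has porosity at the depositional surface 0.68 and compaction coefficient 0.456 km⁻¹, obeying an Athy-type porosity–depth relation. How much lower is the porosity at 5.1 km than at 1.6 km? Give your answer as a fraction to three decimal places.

phi(1.6) = 0.68·e^(−0.456×1.6) = 0.3278
phi(5.1) = 0.68·e^(−0.456×5.1) = 0.0665
Δphi = 0.3278 − 0.0665 = 0.2614

0.261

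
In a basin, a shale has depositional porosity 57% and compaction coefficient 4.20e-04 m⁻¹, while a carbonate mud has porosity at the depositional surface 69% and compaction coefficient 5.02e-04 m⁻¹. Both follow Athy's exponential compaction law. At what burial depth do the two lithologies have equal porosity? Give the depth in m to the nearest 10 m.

2330 m

Working in km (1 km = 1000 m; k in km⁻¹ = k in m⁻¹ × 1000):
Set φ₀ₐ e^(−kₐz) = φ₀ᵦ e^(−kᵦz) ⇒ ln(φ₀ₐ/φ₀ᵦ) = (kₐ − kᵦ)·z
z = ln(0.57/0.69) / (0.42 − 0.502) = -0.1911 / -0.082 = 2.330 km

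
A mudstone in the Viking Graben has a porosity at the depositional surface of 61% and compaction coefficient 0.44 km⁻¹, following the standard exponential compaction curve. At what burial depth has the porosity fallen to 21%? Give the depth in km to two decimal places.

2.42 km

Invert Athy's law: Z = ln(φ₀/φ) / k
Z = ln(0.61/0.21) / 0.44 = ln(2.905) / 0.44 = 1.0664 / 0.44 = 2.424 km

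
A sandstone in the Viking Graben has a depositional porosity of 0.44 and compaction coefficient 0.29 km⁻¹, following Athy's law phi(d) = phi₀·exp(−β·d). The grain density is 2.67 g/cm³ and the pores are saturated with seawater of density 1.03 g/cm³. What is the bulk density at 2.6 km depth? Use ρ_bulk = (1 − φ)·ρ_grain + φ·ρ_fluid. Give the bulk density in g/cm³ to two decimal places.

Porosity at depth: phi = 0.44·exp(−0.29×2.6) = 0.44×0.4705 = 0.2070
Bulk density: ρ_b = (1−phi)ρ_g + phi·ρ_f = 0.7930×2.67 + 0.2070×1.03
       = 2.117 + 0.213 = 2.331 g/cm³

2.33 g/cm³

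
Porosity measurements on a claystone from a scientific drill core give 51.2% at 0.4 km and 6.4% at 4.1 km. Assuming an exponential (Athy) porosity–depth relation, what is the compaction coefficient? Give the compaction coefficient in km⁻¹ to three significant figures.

0.562 km⁻¹

Athy: φ(Z) = φ₀ e^(−βZ) ⇒ φ₁/φ₂ = e^{β(Z₂−Z₁)} ⇒ β = ln(φ₁/φ₂)/(Z₂−Z₁)
β = ln(0.512/0.064) / (4.1 − 0.4) = ln(8) / 3.7 = 2.0794 / 3.7 = 0.562 km⁻¹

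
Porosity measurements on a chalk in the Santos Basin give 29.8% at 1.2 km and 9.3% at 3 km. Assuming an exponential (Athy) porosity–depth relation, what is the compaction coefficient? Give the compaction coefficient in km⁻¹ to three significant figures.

0.647 km⁻¹

Athy: n(z) = n₀ e^(−βz) ⇒ n₁/n₂ = e^{β(z₂−z₁)} ⇒ β = ln(n₁/n₂)/(z₂−z₁)
β = ln(0.298/0.093) / (3 − 1.2) = ln(3.204) / 1.8 = 1.1645 / 1.8 = 0.6469 km⁻¹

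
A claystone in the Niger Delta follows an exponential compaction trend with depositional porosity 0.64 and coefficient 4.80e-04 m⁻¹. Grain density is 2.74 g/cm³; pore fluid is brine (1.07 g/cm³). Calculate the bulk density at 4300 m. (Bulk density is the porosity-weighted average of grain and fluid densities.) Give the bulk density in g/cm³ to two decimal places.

Working in km (1 km = 1000 m; β in km⁻¹ = β in m⁻¹ × 1000):
Porosity at depth: n = 0.64·exp(−0.48×4.3) = 0.64×0.1269 = 0.0812
Bulk density: ρ_b = (1−n)ρ_g + n·ρ_f = 0.9188×2.74 + 0.0812×1.07
       = 2.517 + 0.087 = 2.604 g/cm³

2.60 g/cm³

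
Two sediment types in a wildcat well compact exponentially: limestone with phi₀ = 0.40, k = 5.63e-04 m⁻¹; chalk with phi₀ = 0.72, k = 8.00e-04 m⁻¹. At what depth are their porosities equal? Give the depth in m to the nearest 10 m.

2480 m

Working in km (1 km = 1000 m; k in km⁻¹ = k in m⁻¹ × 1000):
Set phi₀ₐ e^(−kₐZ) = phi₀ᵦ e^(−kᵦZ) ⇒ ln(phi₀ₐ/phi₀ᵦ) = (kₐ − kᵦ)·Z
Z = ln(0.4/0.72) / (0.563 − 0.8) = -0.5878 / -0.237 = 2.480 km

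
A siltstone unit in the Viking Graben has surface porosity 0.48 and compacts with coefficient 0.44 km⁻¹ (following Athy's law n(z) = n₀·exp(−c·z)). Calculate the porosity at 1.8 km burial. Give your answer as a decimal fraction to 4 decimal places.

n = n₀·exp(−c·z) = 0.48 × exp(−0.44 × 1.8) = 0.48 × exp(−0.792)
  = 0.48 × 0.4529 = 0.2174

0.2174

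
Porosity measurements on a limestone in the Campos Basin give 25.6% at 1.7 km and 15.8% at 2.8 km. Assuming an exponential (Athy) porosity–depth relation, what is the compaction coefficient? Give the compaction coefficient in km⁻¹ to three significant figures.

0.439 km⁻¹

Athy: n(Z) = n₀ e^(−cZ) ⇒ n₁/n₂ = e^{c(Z₂−Z₁)} ⇒ c = ln(n₁/n₂)/(Z₂−Z₁)
c = ln(0.256/0.158) / (2.8 − 1.7) = ln(1.62) / 1.1 = 0.4826 / 1.1 = 0.4387 km⁻¹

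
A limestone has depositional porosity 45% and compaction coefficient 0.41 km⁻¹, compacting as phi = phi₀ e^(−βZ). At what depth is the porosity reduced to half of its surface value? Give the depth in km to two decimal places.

1.69 km

phi/phi₀ = 1/2 ⇒ exp(−β·Z) = 1/2 ⇒ Z = ln(2) / β
Z = 0.6931 / 0.41 = 1.691 km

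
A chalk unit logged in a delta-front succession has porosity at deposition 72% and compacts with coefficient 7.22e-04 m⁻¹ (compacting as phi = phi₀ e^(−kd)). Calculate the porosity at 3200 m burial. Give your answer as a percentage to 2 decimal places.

Working in km (1 km = 1000 m; k in km⁻¹ = k in m⁻¹ × 1000):
phi = phi₀·exp(−k·d) = 0.72 × exp(−0.722 × 3.2) = 0.72 × exp(−2.31)
  = 0.72 × 0.0992 = 0.0714

7.14%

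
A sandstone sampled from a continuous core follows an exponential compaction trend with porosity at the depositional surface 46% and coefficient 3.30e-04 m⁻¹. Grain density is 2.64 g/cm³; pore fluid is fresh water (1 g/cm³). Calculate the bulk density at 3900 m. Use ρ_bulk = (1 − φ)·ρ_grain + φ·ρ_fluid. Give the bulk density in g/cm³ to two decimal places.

2.43 g/cm³

Working in km (1 km = 1000 m; k in km⁻¹ = k in m⁻¹ × 1000):
Porosity at depth: phi = 0.46·exp(−0.33×3.9) = 0.46×0.2761 = 0.1270
Bulk density: ρ_b = (1−phi)ρ_g + phi·ρ_f = 0.8730×2.64 + 0.1270×1
       = 2.305 + 0.127 = 2.432 g/cm³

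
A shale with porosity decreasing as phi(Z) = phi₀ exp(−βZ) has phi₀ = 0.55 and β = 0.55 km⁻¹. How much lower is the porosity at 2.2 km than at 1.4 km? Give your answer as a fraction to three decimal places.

phi(1.4) = 0.55·e^(−0.55×1.4) = 0.2547
phi(2.2) = 0.55·e^(−0.55×2.2) = 0.1640
Δphi = 0.2547 − 0.1640 = 0.0906

0.091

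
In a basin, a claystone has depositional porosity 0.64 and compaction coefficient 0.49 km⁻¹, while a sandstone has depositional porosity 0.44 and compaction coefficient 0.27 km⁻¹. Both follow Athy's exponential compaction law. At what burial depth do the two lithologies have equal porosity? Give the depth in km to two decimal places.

1.70 km

Set φ₀ₐ e^(−kₐd) = φ₀ᵦ e^(−kᵦd) ⇒ ln(φ₀ₐ/φ₀ᵦ) = (kₐ − kᵦ)·d
d = ln(0.64/0.44) / (0.49 − 0.27) = 0.3747 / 0.22 = 1.703 km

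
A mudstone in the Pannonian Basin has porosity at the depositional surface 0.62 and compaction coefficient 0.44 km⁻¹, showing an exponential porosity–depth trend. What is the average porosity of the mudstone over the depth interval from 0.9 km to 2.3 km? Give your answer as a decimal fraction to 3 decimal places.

0.312

⟨φ⟩ = (1/(z₂−z₁)) ∫ φ₀ e^(−βz) dz = φ₀·(e^(−β·z₁) − e^(−β·z₂)) / (β·(z₂−z₁))
e^(−0.44×0.9) = 0.6730; e^(−0.44×2.3) = 0.3635
⟨φ⟩ = 0.62 × (0.6730 − 0.3635) / (0.44 × 1.4) = 0.62 × 0.5025 = 0.3115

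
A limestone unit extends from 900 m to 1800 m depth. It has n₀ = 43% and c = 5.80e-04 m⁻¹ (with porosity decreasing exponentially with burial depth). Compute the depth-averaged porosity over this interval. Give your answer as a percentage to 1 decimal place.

Working in km (1 km = 1000 m; c in km⁻¹ = c in m⁻¹ × 1000):
⟨n⟩ = (1/(Z₂−Z₁)) ∫ n₀ e^(−cZ) dZ = n₀·(e^(−c·Z₁) − e^(−c·Z₂)) / (c·(Z₂−Z₁))
e^(−0.58×0.9) = 0.5933; e^(−0.58×1.8) = 0.3520
⟨n⟩ = 0.43 × (0.5933 − 0.3520) / (0.58 × 0.9) = 0.43 × 0.4622 = 0.1988

19.9%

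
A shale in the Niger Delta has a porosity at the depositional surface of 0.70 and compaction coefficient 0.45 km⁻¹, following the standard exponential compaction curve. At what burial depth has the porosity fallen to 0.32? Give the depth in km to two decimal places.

1.74 km

Invert Athy's law: d = ln(phi₀/phi) / k
d = ln(0.7/0.32) / 0.45 = ln(2.188) / 0.45 = 0.7828 / 0.45 = 1.739 km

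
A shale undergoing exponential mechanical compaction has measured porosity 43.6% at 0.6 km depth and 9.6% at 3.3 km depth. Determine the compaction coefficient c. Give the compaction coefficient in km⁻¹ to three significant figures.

Athy: n(d) = n₀ e^(−cd) ⇒ n₁/n₂ = e^{c(d₂−d₁)} ⇒ c = ln(n₁/n₂)/(d₂−d₁)
c = ln(0.436/0.096) / (3.3 − 0.6) = ln(4.542) / 2.7 = 1.5133 / 2.7 = 0.5605 km⁻¹

0.560 km⁻¹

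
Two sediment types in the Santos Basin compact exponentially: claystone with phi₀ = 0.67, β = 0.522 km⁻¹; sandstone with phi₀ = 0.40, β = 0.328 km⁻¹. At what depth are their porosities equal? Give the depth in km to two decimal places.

Set phi₀ₐ e^(−βₐz) = phi₀ᵦ e^(−βᵦz) ⇒ ln(phi₀ₐ/phi₀ᵦ) = (βₐ − βᵦ)·z
z = ln(0.67/0.4) / (0.522 − 0.328) = 0.5158 / 0.194 = 2.659 km

2.66 km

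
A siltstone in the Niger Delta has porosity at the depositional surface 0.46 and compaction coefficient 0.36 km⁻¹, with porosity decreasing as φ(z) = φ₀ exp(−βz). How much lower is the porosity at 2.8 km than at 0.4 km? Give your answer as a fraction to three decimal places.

0.230

φ(0.4) = 0.46·e^(−0.36×0.4) = 0.3983
φ(2.8) = 0.46·e^(−0.36×2.8) = 0.1679
Δφ = 0.3983 − 0.1679 = 0.2304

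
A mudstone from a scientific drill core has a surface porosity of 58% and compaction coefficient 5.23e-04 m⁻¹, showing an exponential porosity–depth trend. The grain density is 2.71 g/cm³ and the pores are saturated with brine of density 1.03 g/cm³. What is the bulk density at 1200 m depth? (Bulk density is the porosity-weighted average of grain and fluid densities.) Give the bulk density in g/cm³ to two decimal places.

Working in km (1 km = 1000 m; k in km⁻¹ = k in m⁻¹ × 1000):
Porosity at depth: phi = 0.58·exp(−0.523×1.2) = 0.58×0.5339 = 0.3096
Bulk density: ρ_b = (1−phi)ρ_g + phi·ρ_f = 0.6904×2.71 + 0.3096×1.03
       = 1.871 + 0.319 = 2.190 g/cm³

2.19 g/cm³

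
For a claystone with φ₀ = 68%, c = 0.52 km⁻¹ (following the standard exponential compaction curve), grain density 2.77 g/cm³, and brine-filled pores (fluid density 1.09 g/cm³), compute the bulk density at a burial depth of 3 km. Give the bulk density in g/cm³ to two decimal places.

2.53 g/cm³

Porosity at depth: φ = 0.68·exp(−0.52×3) = 0.68×0.2101 = 0.1429
Bulk density: ρ_b = (1−φ)ρ_g + φ·ρ_f = 0.8571×2.77 + 0.1429×1.09
       = 2.374 + 0.156 = 2.530 g/cm³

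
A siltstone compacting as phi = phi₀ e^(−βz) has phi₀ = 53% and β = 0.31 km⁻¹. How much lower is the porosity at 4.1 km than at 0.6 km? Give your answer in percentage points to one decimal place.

phi(0.6) = 0.53·e^(−0.31×0.6) = 0.4400
phi(4.1) = 0.53·e^(−0.31×4.1) = 0.1487
Δphi = 0.4400 − 0.1487 = 0.2914

29.1 percentage points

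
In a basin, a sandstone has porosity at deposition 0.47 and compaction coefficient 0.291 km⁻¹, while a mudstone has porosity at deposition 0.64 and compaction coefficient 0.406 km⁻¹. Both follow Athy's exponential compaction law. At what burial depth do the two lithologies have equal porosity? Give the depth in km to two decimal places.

Set φ₀ₐ e^(−kₐZ) = φ₀ᵦ e^(−kᵦZ) ⇒ ln(φ₀ₐ/φ₀ᵦ) = (kₐ − kᵦ)·Z
Z = ln(0.47/0.64) / (0.291 − 0.406) = -0.3087 / -0.115 = 2.685 km

2.68 km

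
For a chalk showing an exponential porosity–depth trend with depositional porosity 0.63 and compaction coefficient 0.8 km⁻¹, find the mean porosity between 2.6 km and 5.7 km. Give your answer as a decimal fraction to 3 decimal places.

0.029

⟨φ⟩ = (1/(d₂−d₁)) ∫ φ₀ e^(−βd) dd = φ₀·(e^(−β·d₁) − e^(−β·d₂)) / (β·(d₂−d₁))
e^(−0.8×2.6) = 0.1249; e^(−0.8×5.7) = 0.0105
⟨φ⟩ = 0.63 × (0.1249 − 0.0105) / (0.8 × 3.1) = 0.63 × 0.0462 = 0.0291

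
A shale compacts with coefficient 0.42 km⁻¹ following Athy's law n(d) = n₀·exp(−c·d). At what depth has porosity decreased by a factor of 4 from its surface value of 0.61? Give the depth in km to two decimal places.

3.30 km

n/n₀ = 1/4 ⇒ exp(−c·d) = 1/4 ⇒ d = ln(4) / c
d = 1.3863 / 0.42 = 3.301 km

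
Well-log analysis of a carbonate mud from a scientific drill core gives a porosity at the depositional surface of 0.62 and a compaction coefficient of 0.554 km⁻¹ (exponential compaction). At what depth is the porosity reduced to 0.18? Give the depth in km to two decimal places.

2.23 km

Invert Athy's law: d = ln(phi₀/phi) / k
d = ln(0.62/0.18) / 0.554 = ln(3.444) / 0.554 = 1.2368 / 0.554 = 2.232 km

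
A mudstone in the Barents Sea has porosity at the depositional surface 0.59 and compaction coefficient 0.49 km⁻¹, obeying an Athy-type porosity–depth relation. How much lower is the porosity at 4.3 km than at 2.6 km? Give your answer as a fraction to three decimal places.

0.093

phi(2.6) = 0.59·e^(−0.49×2.6) = 0.1650
phi(4.3) = 0.59·e^(−0.49×4.3) = 0.0717
Δphi = 0.1650 − 0.0717 = 0.0933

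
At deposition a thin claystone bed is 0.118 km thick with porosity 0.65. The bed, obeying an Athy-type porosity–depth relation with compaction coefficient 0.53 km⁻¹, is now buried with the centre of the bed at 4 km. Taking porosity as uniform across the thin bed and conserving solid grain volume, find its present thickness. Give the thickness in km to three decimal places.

0.045 km

Porosity at 4 km: n = 0.65·exp(−0.53×4) = 0.0780
Solid-volume conservation: h(1−n) = h₀(1−n₀) ⇒ h = h₀·(1−n₀)/(1−n)
h = 0.118 × (1 − 0.65)/(1 − 0.0780) = 0.118 × 0.3796 = 0.0448 km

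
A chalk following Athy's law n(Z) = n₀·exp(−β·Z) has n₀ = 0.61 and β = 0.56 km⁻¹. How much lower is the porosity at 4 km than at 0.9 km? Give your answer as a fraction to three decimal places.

n(0.9) = 0.61·e^(−0.56×0.9) = 0.3685
n(4) = 0.61·e^(−0.56×4) = 0.0649
Δn = 0.3685 − 0.0649 = 0.3036

0.304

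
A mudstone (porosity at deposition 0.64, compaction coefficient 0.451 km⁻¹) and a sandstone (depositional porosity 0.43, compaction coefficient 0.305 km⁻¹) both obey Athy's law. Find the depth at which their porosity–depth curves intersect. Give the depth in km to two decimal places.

2.72 km

Set phi₀ₐ e^(−βₐz) = phi₀ᵦ e^(−βᵦz) ⇒ ln(phi₀ₐ/phi₀ᵦ) = (βₐ − βᵦ)·z
z = ln(0.64/0.43) / (0.451 − 0.305) = 0.3977 / 0.146 = 2.724 km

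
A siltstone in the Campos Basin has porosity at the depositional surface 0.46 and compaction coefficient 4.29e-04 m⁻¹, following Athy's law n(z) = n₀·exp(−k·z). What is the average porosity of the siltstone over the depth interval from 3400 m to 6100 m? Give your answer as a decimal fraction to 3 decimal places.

Working in km (1 km = 1000 m; k in km⁻¹ = k in m⁻¹ × 1000):
⟨n⟩ = (1/(z₂−z₁)) ∫ n₀ e^(−kz) dz = n₀·(e^(−k·z₁) − e^(−k·z₂)) / (k·(z₂−z₁))
e^(−0.429×3.4) = 0.2326; e^(−0.429×6.1) = 0.0730
⟨n⟩ = 0.46 × (0.2326 − 0.0730) / (0.429 × 2.7) = 0.46 × 0.1377 = 0.0634

0.063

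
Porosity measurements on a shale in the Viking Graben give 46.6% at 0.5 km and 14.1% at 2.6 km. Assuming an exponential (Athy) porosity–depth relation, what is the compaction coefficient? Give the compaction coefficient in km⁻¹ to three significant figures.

0.569 km⁻¹

Athy: φ(z) = φ₀ e^(−kz) ⇒ φ₁/φ₂ = e^{k(z₂−z₁)} ⇒ k = ln(φ₁/φ₂)/(z₂−z₁)
k = ln(0.466/0.141) / (2.6 − 0.5) = ln(3.305) / 2.1 = 1.1954 / 2.1 = 0.5693 km⁻¹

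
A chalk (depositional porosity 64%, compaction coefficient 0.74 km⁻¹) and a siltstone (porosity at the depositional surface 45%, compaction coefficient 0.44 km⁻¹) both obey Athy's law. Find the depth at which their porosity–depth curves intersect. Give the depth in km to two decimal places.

Set phi₀ₐ e^(−βₐz) = phi₀ᵦ e^(−βᵦz) ⇒ ln(phi₀ₐ/phi₀ᵦ) = (βₐ − βᵦ)·z
z = ln(0.64/0.45) / (0.74 − 0.44) = 0.3522 / 0.3 = 1.174 km

1.17 km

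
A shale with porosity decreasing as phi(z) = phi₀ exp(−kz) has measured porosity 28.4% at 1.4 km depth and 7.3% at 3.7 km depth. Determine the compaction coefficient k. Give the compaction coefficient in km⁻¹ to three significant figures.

0.591 km⁻¹

Athy: phi(z) = phi₀ e^(−kz) ⇒ phi₁/phi₂ = e^{k(z₂−z₁)} ⇒ k = ln(phi₁/phi₂)/(z₂−z₁)
k = ln(0.284/0.073) / (3.7 − 1.4) = ln(3.89) / 2.3 = 1.3585 / 2.3 = 0.5907 km⁻¹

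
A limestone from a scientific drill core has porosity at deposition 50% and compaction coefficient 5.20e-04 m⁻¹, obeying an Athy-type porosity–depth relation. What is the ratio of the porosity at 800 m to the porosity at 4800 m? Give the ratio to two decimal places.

8.00

Working in km (1 km = 1000 m; c in km⁻¹ = c in m⁻¹ × 1000):
n(Z₁)/n(Z₂) = e^(−c·Z₁)/e^(−c·Z₂) = e^{c(Z₂−Z₁)}
= exp(0.52 × 4) = exp(2.08) = 8.0045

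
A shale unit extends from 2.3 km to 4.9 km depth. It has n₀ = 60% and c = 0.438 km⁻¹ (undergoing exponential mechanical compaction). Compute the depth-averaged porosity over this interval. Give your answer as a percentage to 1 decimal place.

⟨n⟩ = (1/(d₂−d₁)) ∫ n₀ e^(−cd) dd = n₀·(e^(−c·d₁) − e^(−c·d₂)) / (c·(d₂−d₁))
e^(−0.438×2.3) = 0.3652; e^(−0.438×4.9) = 0.1169
⟨n⟩ = 0.6 × (0.3652 − 0.1169) / (0.438 × 2.6) = 0.6 × 0.2180 = 0.1308

13.1%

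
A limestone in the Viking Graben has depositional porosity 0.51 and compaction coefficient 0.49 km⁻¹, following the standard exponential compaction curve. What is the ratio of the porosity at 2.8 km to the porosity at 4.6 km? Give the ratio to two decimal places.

phi(d₁)/phi(d₂) = e^(−c·d₁)/e^(−c·d₂) = e^{c(d₂−d₁)}
= exp(0.49 × 1.8) = exp(0.882) = 2.4157

2.42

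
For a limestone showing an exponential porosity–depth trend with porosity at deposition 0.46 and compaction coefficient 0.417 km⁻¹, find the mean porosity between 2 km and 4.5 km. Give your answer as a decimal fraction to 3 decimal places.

⟨phi⟩ = (1/(d₂−d₁)) ∫ phi₀ e^(−βd) dd = phi₀·(e^(−β·d₁) − e^(−β·d₂)) / (β·(d₂−d₁))
e^(−0.417×2) = 0.4343; e^(−0.417×4.5) = 0.1531
⟨phi⟩ = 0.46 × (0.4343 − 0.1531) / (0.417 × 2.5) = 0.46 × 0.2697 = 0.1241

0.124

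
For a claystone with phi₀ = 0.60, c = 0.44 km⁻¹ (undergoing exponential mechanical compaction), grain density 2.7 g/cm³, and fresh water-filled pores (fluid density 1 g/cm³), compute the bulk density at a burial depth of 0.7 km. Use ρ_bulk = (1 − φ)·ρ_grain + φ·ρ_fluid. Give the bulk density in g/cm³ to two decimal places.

1.95 g/cm³

Porosity at depth: phi = 0.6·exp(−0.44×0.7) = 0.6×0.7349 = 0.4409
Bulk density: ρ_b = (1−phi)ρ_g + phi·ρ_f = 0.5591×2.7 + 0.4409×1
       = 1.509 + 0.441 = 1.950 g/cm³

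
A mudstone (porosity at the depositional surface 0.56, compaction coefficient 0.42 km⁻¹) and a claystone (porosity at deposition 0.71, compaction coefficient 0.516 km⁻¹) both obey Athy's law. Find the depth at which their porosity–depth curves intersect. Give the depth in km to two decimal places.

2.47 km

Set phi₀ₐ e^(−cₐd) = phi₀ᵦ e^(−cᵦd) ⇒ ln(phi₀ₐ/phi₀ᵦ) = (cₐ − cᵦ)·d
d = ln(0.56/0.71) / (0.42 − 0.516) = -0.2373 / -0.096 = 2.472 km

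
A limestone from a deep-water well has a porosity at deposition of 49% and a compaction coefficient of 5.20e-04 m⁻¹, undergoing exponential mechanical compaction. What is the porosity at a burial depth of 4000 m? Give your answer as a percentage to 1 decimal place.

Working in km (1 km = 1000 m; β in km⁻¹ = β in m⁻¹ × 1000):
n = n₀·exp(−β·Z) = 0.49 × exp(−0.52 × 4) = 0.49 × exp(−2.08)
  = 0.49 × 0.1249 = 0.0612

6.1%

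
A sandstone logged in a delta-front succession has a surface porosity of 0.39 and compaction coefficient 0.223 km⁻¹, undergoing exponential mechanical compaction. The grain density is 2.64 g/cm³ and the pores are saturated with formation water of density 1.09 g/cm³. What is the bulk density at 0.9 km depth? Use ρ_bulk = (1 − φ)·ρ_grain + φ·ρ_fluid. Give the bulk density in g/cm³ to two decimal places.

Porosity at depth: n = 0.39·exp(−0.223×0.9) = 0.39×0.8182 = 0.3191
Bulk density: ρ_b = (1−n)ρ_g + n·ρ_f = 0.6809×2.64 + 0.3191×1.09
       = 1.798 + 0.348 = 2.145 g/cm³

2.15 g/cm³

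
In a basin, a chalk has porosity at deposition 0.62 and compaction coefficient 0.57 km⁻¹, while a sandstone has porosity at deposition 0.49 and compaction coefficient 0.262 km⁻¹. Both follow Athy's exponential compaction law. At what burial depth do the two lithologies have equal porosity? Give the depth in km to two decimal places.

Set n₀ₐ e^(−kₐd) = n₀ᵦ e^(−kᵦd) ⇒ ln(n₀ₐ/n₀ᵦ) = (kₐ − kᵦ)·d
d = ln(0.62/0.49) / (0.57 − 0.262) = 0.2353 / 0.308 = 0.764 km

0.76 km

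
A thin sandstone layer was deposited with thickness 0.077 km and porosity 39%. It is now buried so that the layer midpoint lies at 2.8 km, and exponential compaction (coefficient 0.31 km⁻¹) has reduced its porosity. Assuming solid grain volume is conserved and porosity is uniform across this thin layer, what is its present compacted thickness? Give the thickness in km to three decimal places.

Porosity at 2.8 km: phi = 0.39·exp(−0.31×2.8) = 0.1637
Solid-volume conservation: h(1−phi) = h₀(1−phi₀) ⇒ h = h₀·(1−phi₀)/(1−phi)
h = 0.077 × (1 − 0.39)/(1 − 0.1637) = 0.077 × 0.7294 = 0.0562 km

0.056 km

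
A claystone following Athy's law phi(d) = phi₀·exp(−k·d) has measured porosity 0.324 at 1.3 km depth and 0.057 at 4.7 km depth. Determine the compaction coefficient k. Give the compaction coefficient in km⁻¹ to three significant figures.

Athy: phi(d) = phi₀ e^(−kd) ⇒ phi₁/phi₂ = e^{k(d₂−d₁)} ⇒ k = ln(phi₁/phi₂)/(d₂−d₁)
k = ln(0.324/0.057) / (4.7 − 1.3) = ln(5.684) / 3.4 = 1.7377 / 3.4 = 0.5111 km⁻¹

0.511 km⁻¹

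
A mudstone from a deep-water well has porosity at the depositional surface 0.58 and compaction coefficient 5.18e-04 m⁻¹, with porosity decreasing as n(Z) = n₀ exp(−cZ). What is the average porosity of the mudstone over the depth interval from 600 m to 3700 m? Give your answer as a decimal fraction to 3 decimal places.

Working in km (1 km = 1000 m; c in km⁻¹ = c in m⁻¹ × 1000):
⟨n⟩ = (1/(Z₂−Z₁)) ∫ n₀ e^(−cZ) dZ = n₀·(e^(−c·Z₁) − e^(−c·Z₂)) / (c·(Z₂−Z₁))
e^(−0.518×0.6) = 0.7329; e^(−0.518×3.7) = 0.1471
⟨n⟩ = 0.58 × (0.7329 − 0.1471) / (0.518 × 3.1) = 0.58 × 0.3648 = 0.2116

0.212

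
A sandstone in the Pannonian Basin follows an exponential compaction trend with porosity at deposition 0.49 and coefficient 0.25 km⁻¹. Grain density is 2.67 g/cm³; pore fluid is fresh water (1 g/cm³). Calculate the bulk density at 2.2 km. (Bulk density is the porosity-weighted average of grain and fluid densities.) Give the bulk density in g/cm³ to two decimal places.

Porosity at depth: phi = 0.49·exp(−0.25×2.2) = 0.49×0.5769 = 0.2827
Bulk density: ρ_b = (1−phi)ρ_g + phi·ρ_f = 0.7173×2.67 + 0.2827×1
       = 1.915 + 0.283 = 2.198 g/cm³

2.20 g/cm³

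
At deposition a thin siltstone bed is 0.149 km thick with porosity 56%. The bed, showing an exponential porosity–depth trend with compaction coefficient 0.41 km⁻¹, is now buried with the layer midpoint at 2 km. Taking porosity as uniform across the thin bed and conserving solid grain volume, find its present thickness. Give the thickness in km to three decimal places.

0.087 km

Porosity at 2 km: φ = 0.56·exp(−0.41×2) = 0.2466
Solid-volume conservation: h(1−φ) = h₀(1−φ₀) ⇒ h = h₀·(1−φ₀)/(1−φ)
h = 0.149 × (1 − 0.56)/(1 − 0.2466) = 0.149 × 0.5841 = 0.0870 km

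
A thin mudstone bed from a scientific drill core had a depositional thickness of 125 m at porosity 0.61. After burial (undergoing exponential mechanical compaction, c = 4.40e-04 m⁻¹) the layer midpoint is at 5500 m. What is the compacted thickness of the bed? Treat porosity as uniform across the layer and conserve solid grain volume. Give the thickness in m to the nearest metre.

Working in km (1 km = 1000 m; c in km⁻¹ = c in m⁻¹ × 1000):
Porosity at 5.5 km: φ = 0.61·exp(−0.44×5.5) = 0.0542
Solid-volume conservation: h(1−φ) = h₀(1−φ₀) ⇒ h = h₀·(1−φ₀)/(1−φ)
h = 0.125 × (1 − 0.61)/(1 − 0.0542) = 0.125 × 0.4124 = 0.0515 km

52 m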